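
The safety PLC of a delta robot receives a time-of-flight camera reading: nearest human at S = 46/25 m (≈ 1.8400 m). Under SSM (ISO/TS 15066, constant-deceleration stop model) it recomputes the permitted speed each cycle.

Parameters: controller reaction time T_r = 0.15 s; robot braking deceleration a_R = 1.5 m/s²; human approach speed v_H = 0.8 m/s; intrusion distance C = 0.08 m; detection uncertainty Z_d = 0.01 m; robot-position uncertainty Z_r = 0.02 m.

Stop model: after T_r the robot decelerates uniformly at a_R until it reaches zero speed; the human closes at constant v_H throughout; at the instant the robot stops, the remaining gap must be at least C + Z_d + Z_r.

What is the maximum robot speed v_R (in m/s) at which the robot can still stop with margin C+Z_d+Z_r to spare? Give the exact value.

v_R_max = 7/5 m/s = 1.4000 m/s

at the boundary: (1/3)·v² + (41/60)·v + (-161/100) = 0
  disc = (41/60)² − 4·(1/3)·(-161/100) = 9409/3600 ; √disc = 97/60
  v_R = (−(41/60) + 97/60) / (2·(1/3)) = 7/5 m/s
check:
stop time T_s = (7/5)/(3/2) = 0.9333 s
robot in T_r: 1.4000·0.1500 = 0.2100 m
robot covers 1.4000·0.9333 − ½·1.5000·0.9333² = 0.6533 m while stopping
human over T_r+T_s: 0.8000·(0.1500+0.9333) = 0.8667 m
margins: 0.0800+0.0100+0.0200 = 0.1100 m
sum ≈ 0.2100+0.6533+0.8667+0.1100 ≈ 1.8400 m = S ✓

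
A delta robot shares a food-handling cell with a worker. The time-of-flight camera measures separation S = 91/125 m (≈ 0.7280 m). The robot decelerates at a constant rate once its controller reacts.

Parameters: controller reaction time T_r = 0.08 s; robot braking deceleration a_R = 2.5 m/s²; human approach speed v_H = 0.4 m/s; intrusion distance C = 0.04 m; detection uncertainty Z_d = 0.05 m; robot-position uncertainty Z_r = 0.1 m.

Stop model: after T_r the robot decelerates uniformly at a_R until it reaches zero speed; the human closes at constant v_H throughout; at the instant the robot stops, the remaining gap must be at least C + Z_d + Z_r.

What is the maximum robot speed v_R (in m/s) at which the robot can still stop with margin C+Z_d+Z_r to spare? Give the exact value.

at the boundary: (1/5)·v² + (6/25)·v + (-253/500) = 0
  disc = (6/25)² − 4·(1/5)·(-253/500) = 289/625 ; √disc = 17/25
  v_R = (−(6/25) + 17/25) / (2·(1/5)) = 11/10 m/s
check:
braking lasts T_s = (11/10)/(5/2) = 0.4400 s
robot covers v_R·T_r = 1.1000·0.0800 = 0.0880 m before braking
robot under decel: 1.1000²/(2·2.5000) = 0.2420 m
human closes 0.4000·0.5200 = 0.2080 m
C+Z_d+Z_r = 0.0400+0.0500+0.1000 = 0.1900 m
sum ≈ 0.0880+0.2420+0.2080+0.1900 ≈ 0.7280 m = S ✓

v_R_max = 11/10 m/s = 1.1000 m/s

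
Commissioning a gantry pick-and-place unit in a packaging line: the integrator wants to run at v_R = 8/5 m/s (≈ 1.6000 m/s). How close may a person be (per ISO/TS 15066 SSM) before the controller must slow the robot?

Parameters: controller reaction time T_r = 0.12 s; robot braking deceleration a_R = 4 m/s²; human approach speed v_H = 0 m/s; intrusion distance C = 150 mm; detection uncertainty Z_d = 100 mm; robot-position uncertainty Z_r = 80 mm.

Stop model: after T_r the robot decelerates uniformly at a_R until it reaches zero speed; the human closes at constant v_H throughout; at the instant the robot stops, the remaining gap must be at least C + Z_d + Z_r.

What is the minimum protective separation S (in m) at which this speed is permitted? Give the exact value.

S_min = 421/500 m = 0.8420 m

braking lasts T_s = (8/5)/4 = 0.4000 s
reaction-phase robot travel = 1.6000·0.1200 = 0.1920 m
robot under decel: 1.6000²/(2·4.0000) = 0.3200 m
person approaches 0.0000·(0.1200+0.4000) = 0.0000 m
residual clearance needed = 0.1500+0.1000+0.0800 = 0.3300 m
S_min ≈ 0.1920+0.3200+0.0000+0.3300  ⇒  S_min = 421/500 m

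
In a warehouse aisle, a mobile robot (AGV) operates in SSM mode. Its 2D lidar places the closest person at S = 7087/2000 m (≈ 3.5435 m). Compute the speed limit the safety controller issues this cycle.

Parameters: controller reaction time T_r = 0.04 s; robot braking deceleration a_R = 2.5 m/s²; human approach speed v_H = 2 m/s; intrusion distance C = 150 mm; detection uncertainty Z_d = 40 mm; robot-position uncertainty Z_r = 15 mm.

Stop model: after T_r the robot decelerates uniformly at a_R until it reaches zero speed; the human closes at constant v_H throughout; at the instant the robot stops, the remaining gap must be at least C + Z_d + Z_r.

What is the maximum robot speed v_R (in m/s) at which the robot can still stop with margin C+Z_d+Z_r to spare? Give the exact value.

collect terms ⇒ (1/5)·v_R² + (21/25)·v_R + (-6517/2000) = 0
  disc = (21/25)² − 4·(1/5)·(-6517/2000) = 8281/2500 ; √disc = 91/50
  v_R = (−(21/25) + 91/50) / (2·(1/5)) = 49/20 m/s
check:
stop time T_s = (49/20)/(5/2) = 0.9800 s
robot covers v_R·T_r = 2.4500·0.0400 = 0.0980 m before braking
robot covers 2.4500·0.9800 − ½·2.5000·0.9800² = 1.2005 m while stopping
human closes 2.0000·1.0200 = 2.0400 m
margins: 0.1500+0.0400+0.0150 = 0.2050 m
sum ≈ 0.0980+1.2005+2.0400+0.2050 ≈ 3.5435 m = S ✓

v_R_max = 49/20 m/s = 2.4500 m/s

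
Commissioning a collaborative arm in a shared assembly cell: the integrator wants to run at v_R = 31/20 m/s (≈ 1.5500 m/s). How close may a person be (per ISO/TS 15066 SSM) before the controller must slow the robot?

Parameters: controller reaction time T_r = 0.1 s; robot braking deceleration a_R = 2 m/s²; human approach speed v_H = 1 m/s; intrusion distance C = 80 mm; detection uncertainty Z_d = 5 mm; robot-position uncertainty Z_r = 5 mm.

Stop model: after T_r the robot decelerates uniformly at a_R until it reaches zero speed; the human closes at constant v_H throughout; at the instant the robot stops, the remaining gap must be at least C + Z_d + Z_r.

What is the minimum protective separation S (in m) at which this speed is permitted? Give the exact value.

S_min = 2753/1600 m = 1.7206 m

braking lasts T_s = (31/20)/2 = 0.7750 s
robot covers v_R·T_r = 1.5500·0.1000 = 0.1550 m before braking
robot under decel: 1.5500²/(2·2.0000) = 0.6006 m
human closes 1.0000·0.8750 = 0.8750 m
residual clearance needed = 0.0800+0.0050+0.0050 = 0.0900 m
S_min ≈ 0.1550+0.6006+0.8750+0.0900  ⇒  S_min = 2753/1600 m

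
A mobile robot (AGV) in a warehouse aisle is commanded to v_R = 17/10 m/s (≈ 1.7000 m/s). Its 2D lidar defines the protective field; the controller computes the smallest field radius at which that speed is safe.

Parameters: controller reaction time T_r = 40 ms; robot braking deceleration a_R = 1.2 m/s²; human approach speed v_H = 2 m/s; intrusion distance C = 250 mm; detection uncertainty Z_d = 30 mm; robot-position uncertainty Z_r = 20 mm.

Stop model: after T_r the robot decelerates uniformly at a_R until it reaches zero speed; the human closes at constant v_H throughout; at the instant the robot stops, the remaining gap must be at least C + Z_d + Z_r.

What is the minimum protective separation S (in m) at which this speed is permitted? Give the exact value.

S_min = 8971/2000 m = 4.4855 m

stop time T_s = (17/10)/(6/5) = 1.4167 s
robot covers v_R·T_r = 1.7000·0.0400 = 0.0680 m before braking
braking distance = 1.7000²/(2·1.2000) = 1.2042 m
human over T_r+T_s: 2.0000·(0.0400+1.4167) = 2.9133 m
C+Z_d+Z_r = 0.2500+0.0300+0.0200 = 0.3000 m
S_min ≈ 0.0680+1.2042+2.9133+0.3000  ⇒  S_min = 8971/2000 m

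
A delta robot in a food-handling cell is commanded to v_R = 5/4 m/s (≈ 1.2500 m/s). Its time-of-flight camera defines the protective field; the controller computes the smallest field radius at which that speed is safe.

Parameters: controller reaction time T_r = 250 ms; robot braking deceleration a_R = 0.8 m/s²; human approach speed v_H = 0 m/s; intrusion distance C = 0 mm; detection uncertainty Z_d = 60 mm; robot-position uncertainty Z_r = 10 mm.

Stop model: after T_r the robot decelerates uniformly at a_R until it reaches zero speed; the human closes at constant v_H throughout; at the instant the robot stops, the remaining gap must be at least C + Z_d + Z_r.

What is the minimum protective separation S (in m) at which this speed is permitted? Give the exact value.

braking lasts T_s = (5/4)/(4/5) = 1.5625 s
robot in T_r: 1.2500·0.2500 = 0.3125 m
robot covers 1.2500·1.5625 − ½·0.8000·1.5625² = 0.9766 m while stopping
human closes 0.0000·1.8125 = 0.0000 m
residual clearance needed = 0.0000+0.0600+0.0100 = 0.0700 m
S_min ≈ 0.3125+0.9766+0.0000+0.0700  ⇒  S_min = 4349/3200 m

S_min = 4349/3200 m = 1.3591 m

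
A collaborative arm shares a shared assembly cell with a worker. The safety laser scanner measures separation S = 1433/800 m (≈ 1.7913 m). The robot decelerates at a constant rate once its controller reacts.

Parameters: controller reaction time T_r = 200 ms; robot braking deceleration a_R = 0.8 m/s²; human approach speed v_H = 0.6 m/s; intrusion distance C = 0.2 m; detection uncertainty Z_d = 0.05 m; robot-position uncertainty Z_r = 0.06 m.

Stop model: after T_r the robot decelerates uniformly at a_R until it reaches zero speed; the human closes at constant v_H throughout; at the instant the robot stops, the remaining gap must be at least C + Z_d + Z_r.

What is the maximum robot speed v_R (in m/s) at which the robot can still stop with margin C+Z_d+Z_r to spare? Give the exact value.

v_R_max = 9/10 m/s = 0.9000 m/s

collect terms ⇒ (5/8)·v_R² + (19/20)·v_R + (-1089/800) = 0
  disc = (19/20)² − 4·(5/8)·(-1089/800) = 6889/1600 ; √disc = 83/40
  v_R = (−(19/20) + 83/40) / (2·(5/8)) = 9/10 m/s
check:
T_s = v_R/a_R = (9/10)/(4/5) = 1.1250 s
robot covers v_R·T_r = 0.9000·0.2000 = 0.1800 m before braking
robot covers 0.9000·1.1250 − ½·0.8000·1.1250² = 0.5062 m while stopping
person approaches 0.6000·(0.2000+1.1250) = 0.7950 m
residual clearance needed = 0.2000+0.0500+0.0600 = 0.3100 m
sum ≈ 0.1800+0.5062+0.7950+0.3100 ≈ 1.7913 m = S ✓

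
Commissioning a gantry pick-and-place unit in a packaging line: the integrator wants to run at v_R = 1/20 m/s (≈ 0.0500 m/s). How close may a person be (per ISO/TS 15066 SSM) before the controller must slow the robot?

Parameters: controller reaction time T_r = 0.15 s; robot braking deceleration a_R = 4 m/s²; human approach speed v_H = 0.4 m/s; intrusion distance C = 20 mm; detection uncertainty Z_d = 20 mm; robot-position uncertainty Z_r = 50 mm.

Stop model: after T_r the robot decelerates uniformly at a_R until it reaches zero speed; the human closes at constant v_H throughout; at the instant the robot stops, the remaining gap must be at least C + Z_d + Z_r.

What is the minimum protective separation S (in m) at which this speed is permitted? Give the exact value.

S_min = 521/3200 m = 0.1628 m

stop time T_s = (1/20)/4 = 0.0125 s
robot in T_r: 0.0500·0.1500 = 0.0075 m
robot under decel: 0.0500²/(2·4.0000) = 0.0003 m
human closes 0.4000·0.1625 = 0.0650 m
C+Z_d+Z_r = 0.0200+0.0200+0.0500 = 0.0900 m
S_min ≈ 0.0075+0.0003+0.0650+0.0900  ⇒  S_min = 521/3200 m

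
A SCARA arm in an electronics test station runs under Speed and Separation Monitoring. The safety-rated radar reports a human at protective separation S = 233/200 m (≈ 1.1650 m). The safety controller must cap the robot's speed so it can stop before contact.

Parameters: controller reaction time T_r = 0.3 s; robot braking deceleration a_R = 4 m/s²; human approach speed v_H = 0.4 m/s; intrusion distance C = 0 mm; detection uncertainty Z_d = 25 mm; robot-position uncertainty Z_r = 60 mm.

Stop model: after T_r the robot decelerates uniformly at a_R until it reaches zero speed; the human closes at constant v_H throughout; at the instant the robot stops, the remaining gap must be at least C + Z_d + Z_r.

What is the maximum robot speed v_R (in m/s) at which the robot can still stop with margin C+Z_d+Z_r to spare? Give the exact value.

quadratic (1/8)·v² + (2/5)·v + (-24/25) = 0
  disc = (2/5)² − 4·(1/8)·(-24/25) = 16/25 ; √disc = 4/5
  v_R = (−(2/5) + 4/5) / (2·(1/8)) = 8/5 m/s
check:
braking lasts T_s = (8/5)/4 = 0.4000 s
robot in T_r: 1.6000·0.3000 = 0.4800 m
robot under decel: 1.6000²/(2·4.0000) = 0.3200 m
person approaches 0.4000·(0.3000+0.4000) = 0.2800 m
residual clearance needed = 0.0000+0.0250+0.0600 = 0.0850 m
sum ≈ 0.4800+0.3200+0.2800+0.0850 ≈ 1.1650 m = S ✓

v_R_max = 8/5 m/s = 1.6000 m/s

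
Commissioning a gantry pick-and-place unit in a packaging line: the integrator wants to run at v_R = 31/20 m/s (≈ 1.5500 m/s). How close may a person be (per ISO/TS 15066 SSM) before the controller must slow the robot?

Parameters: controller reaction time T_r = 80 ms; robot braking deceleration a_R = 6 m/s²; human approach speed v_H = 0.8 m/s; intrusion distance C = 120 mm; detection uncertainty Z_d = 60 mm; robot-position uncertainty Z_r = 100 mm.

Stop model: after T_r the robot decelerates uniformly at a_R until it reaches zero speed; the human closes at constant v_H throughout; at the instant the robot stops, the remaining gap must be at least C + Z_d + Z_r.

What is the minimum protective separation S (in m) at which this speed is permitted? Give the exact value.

braking lasts T_s = (31/20)/6 = 0.2583 s
robot in T_r: 1.5500·0.0800 = 0.1240 m
robot covers 1.5500·0.2583 − ½·6.0000·0.2583² = 0.2002 m while stopping
person approaches 0.8000·(0.0800+0.2583) = 0.2707 m
C+Z_d+Z_r = 0.1200+0.0600+0.1000 = 0.2800 m
S_min ≈ 0.1240+0.2002+0.2707+0.2800  ⇒  S_min = 6999/8000 m

S_min = 6999/8000 m = 0.8749 m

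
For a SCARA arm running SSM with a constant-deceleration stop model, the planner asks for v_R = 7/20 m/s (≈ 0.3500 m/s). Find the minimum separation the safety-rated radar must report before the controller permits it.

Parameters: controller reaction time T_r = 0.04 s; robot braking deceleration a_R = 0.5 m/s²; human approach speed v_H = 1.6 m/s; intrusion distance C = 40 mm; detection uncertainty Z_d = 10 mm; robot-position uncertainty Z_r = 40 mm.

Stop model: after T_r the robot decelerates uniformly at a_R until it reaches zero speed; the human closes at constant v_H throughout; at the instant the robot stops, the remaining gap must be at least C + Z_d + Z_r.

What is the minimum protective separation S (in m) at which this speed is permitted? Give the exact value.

braking lasts T_s = (7/20)/(1/2) = 0.7000 s
robot covers v_R·T_r = 0.3500·0.0400 = 0.0140 m before braking
robot covers 0.3500·0.7000 − ½·0.5000·0.7000² = 0.1225 m while stopping
human closes 1.6000·0.7400 = 1.1840 m
C+Z_d+Z_r = 0.0400+0.0100+0.0400 = 0.0900 m
S_min ≈ 0.0140+0.1225+1.1840+0.0900  ⇒  S_min = 2821/2000 m

S_min = 2821/2000 m = 1.4105 m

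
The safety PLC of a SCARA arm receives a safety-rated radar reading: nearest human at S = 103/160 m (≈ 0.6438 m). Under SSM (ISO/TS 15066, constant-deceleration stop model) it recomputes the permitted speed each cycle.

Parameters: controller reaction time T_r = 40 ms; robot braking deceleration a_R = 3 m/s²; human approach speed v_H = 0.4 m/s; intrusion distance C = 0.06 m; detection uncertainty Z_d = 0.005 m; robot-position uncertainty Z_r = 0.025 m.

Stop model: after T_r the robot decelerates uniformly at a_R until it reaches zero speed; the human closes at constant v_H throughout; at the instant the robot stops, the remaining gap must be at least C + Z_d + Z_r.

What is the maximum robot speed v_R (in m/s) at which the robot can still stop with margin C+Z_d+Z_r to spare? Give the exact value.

quadratic (1/6)·v² + (13/75)·v + (-2151/4000) = 0
  disc = (13/75)² − 4·(1/6)·(-2151/4000) = 34969/90000 ; √disc = 187/300
  v_R = (−(13/75) + 187/300) / (2·(1/6)) = 27/20 m/s
check:
braking lasts T_s = (27/20)/3 = 0.4500 s
robot covers v_R·T_r = 1.3500·0.0400 = 0.0540 m before braking
braking distance = 1.3500²/(2·3.0000) = 0.3038 m
person approaches 0.4000·(0.0400+0.4500) = 0.1960 m
C+Z_d+Z_r = 0.0600+0.0050+0.0250 = 0.0900 m
sum ≈ 0.0540+0.3038+0.1960+0.0900 ≈ 0.6438 m = S ✓

v_R_max = 27/20 m/s = 1.3500 m/s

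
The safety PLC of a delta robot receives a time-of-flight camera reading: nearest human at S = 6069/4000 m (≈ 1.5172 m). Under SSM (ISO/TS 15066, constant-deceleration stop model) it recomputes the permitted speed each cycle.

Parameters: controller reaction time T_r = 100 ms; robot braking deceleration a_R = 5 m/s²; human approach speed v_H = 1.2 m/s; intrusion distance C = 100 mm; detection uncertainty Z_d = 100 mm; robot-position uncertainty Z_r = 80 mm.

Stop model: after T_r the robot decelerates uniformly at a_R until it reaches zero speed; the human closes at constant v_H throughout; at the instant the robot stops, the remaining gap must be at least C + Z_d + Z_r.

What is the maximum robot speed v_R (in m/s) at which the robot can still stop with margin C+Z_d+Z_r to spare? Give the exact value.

collect terms ⇒ (1/10)·v_R² + (17/50)·v_R + (-4469/4000) = 0
  disc = (17/50)² − 4·(1/10)·(-4469/4000) = 9/16 ; √disc = 3/4
  v_R = (−(17/50) + 3/4) / (2·(1/10)) = 41/20 m/s
check:
T_s = v_R/a_R = (41/20)/5 = 0.4100 s
robot in T_r: 2.0500·0.1000 = 0.2050 m
robot covers 2.0500·0.4100 − ½·5.0000·0.4100² = 0.4203 m while stopping
person approaches 1.2000·(0.1000+0.4100) = 0.6120 m
residual clearance needed = 0.1000+0.1000+0.0800 = 0.2800 m
sum ≈ 0.2050+0.4203+0.6120+0.2800 ≈ 1.5172 m = S ✓

v_R_max = 41/20 m/s = 2.0500 m/s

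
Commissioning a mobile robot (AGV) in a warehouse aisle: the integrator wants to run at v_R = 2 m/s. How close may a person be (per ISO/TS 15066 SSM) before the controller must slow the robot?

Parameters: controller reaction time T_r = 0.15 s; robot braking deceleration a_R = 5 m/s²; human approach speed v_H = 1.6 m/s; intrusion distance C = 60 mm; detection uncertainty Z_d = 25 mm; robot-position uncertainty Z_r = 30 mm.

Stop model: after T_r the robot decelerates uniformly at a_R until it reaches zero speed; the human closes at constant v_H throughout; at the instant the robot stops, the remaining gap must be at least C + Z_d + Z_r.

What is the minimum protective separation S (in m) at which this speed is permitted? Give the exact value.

S_min = 339/200 m = 1.6950 m

T_s = v_R/a_R = 2/5 = 0.4000 s
reaction-phase robot travel = 2.0000·0.1500 = 0.3000 m
robot under decel: 2.0000²/(2·5.0000) = 0.4000 m
person approaches 1.6000·(0.1500+0.4000) = 0.8800 m
residual clearance needed = 0.0600+0.0250+0.0300 = 0.1150 m
S_min ≈ 0.3000+0.4000+0.8800+0.1150  ⇒  S_min = 339/200 m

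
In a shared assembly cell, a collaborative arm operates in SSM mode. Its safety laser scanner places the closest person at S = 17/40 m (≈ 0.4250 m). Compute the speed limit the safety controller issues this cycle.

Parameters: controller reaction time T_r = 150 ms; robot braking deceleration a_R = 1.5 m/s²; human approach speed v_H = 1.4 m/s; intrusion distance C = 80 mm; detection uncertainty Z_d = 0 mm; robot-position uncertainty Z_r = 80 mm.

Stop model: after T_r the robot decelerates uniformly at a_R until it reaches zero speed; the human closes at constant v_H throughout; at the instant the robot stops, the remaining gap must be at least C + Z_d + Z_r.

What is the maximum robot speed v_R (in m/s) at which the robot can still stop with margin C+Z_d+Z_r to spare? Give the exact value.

v_R_max = 1/20 m/s = 0.0500 m/s

at the boundary: (1/3)·v² + (13/12)·v + (-11/200) = 0
  disc = (13/12)² − 4·(1/3)·(-11/200) = 4489/3600 ; √disc = 67/60
  v_R = (−(13/12) + 67/60) / (2·(1/3)) = 1/20 m/s
check:
stop time T_s = (1/20)/(3/2) = 0.0333 s
robot in T_r: 0.0500·0.1500 = 0.0075 m
robot covers 0.0500·0.0333 − ½·1.5000·0.0333² = 0.0008 m while stopping
human over T_r+T_s: 1.4000·(0.1500+0.0333) = 0.2567 m
margins: 0.0800+0.0000+0.0800 = 0.1600 m
sum ≈ 0.0075+0.0008+0.2567+0.1600 ≈ 0.4250 m = S ✓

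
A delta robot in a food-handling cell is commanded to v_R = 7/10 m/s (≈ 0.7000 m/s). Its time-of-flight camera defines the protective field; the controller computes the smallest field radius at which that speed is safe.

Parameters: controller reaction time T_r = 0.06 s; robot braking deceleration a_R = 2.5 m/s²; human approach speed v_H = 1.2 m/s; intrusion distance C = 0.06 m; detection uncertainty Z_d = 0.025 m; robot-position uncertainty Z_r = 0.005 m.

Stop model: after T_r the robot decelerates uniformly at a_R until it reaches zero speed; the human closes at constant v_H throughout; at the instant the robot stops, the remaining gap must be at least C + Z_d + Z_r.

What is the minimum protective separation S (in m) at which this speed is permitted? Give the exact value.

S_min = 319/500 m = 0.6380 m

T_s = v_R/a_R = (7/10)/(5/2) = 0.2800 s
reaction-phase robot travel = 0.7000·0.0600 = 0.0420 m
robot covers 0.7000·0.2800 − ½·2.5000·0.2800² = 0.0980 m while stopping
person approaches 1.2000·(0.0600+0.2800) = 0.4080 m
margins: 0.0600+0.0250+0.0050 = 0.0900 m
S_min ≈ 0.0420+0.0980+0.4080+0.0900  ⇒  S_min = 319/500 m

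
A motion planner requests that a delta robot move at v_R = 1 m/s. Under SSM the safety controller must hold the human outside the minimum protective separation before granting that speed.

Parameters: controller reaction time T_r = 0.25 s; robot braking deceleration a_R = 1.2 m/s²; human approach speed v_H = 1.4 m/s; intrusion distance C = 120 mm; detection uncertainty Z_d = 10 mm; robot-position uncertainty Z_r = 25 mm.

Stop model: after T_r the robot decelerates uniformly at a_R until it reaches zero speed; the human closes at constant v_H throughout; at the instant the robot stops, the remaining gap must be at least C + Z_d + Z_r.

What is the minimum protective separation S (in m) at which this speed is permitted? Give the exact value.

T_s = v_R/a_R = 1/(6/5) = 0.8333 s
robot covers v_R·T_r = 1.0000·0.2500 = 0.2500 m before braking
braking distance = 1.0000²/(2·1.2000) = 0.4167 m
human over T_r+T_s: 1.4000·(0.2500+0.8333) = 1.5167 m
C+Z_d+Z_r = 0.1200+0.0100+0.0250 = 0.1550 m
S_min ≈ 0.2500+0.4167+1.5167+0.1550  ⇒  S_min = 1403/600 m

S_min = 1403/600 m = 2.3383 m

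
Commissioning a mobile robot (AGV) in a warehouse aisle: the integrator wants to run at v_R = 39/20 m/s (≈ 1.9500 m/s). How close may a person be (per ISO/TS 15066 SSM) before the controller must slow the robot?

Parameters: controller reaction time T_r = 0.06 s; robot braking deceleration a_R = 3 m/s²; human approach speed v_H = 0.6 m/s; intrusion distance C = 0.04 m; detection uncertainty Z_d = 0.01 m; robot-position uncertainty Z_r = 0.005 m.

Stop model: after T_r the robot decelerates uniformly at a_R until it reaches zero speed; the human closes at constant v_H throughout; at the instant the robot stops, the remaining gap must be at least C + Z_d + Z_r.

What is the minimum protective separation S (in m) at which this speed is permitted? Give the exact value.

T_s = v_R/a_R = (39/20)/3 = 0.6500 s
robot in T_r: 1.9500·0.0600 = 0.1170 m
braking distance = 1.9500²/(2·3.0000) = 0.6338 m
human closes 0.6000·0.7100 = 0.4260 m
residual clearance needed = 0.0400+0.0100+0.0050 = 0.0550 m
S_min ≈ 0.1170+0.6338+0.4260+0.0550  ⇒  S_min = 4927/4000 m

S_min = 4927/4000 m = 1.2317 m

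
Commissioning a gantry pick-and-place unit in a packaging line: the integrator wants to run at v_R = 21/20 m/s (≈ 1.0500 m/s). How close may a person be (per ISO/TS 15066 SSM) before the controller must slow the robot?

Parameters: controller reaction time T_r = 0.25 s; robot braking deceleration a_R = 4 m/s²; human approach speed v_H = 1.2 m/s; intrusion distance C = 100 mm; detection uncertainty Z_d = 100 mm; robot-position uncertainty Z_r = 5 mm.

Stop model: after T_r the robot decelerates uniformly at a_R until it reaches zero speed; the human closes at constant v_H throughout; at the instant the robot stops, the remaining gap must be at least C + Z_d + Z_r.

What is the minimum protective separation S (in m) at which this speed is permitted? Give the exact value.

braking lasts T_s = (21/20)/4 = 0.2625 s
robot covers v_R·T_r = 1.0500·0.2500 = 0.2625 m before braking
robot under decel: 1.0500²/(2·4.0000) = 0.1378 m
human closes 1.2000·0.5125 = 0.6150 m
margins: 0.1000+0.1000+0.0050 = 0.2050 m
S_min ≈ 0.2625+0.1378+0.6150+0.2050  ⇒  S_min = 781/640 m

S_min = 781/640 m = 1.2203 m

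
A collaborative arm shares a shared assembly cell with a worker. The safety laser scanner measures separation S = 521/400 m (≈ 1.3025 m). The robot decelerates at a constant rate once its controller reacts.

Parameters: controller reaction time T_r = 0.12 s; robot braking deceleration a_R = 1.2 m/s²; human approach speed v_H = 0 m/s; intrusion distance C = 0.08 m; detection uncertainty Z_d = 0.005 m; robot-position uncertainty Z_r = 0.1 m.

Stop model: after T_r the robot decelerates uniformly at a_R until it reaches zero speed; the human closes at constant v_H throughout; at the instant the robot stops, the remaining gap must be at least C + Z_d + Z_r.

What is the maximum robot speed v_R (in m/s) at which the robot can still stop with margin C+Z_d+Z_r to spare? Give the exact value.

at the boundary: (5/12)·v² + (3/25)·v + (-447/400) = 0
  disc = (3/25)² − 4·(5/12)·(-447/400) = 18769/10000 ; √disc = 137/100
  v_R = (−(3/25) + 137/100) / (2·(5/12)) = 3/2 m/s
check:
T_s = v_R/a_R = (3/2)/(6/5) = 1.2500 s
robot covers v_R·T_r = 1.5000·0.1200 = 0.1800 m before braking
robot covers 1.5000·1.2500 − ½·1.2000·1.2500² = 0.9375 m while stopping
human over T_r+T_s: 0.0000·(0.1200+1.2500) = 0.0000 m
residual clearance needed = 0.0800+0.0050+0.1000 = 0.1850 m
sum ≈ 0.1800+0.9375+0.0000+0.1850 ≈ 1.3025 m = S ✓

v_R_max = 3/2 m/s = 1.5000 m/s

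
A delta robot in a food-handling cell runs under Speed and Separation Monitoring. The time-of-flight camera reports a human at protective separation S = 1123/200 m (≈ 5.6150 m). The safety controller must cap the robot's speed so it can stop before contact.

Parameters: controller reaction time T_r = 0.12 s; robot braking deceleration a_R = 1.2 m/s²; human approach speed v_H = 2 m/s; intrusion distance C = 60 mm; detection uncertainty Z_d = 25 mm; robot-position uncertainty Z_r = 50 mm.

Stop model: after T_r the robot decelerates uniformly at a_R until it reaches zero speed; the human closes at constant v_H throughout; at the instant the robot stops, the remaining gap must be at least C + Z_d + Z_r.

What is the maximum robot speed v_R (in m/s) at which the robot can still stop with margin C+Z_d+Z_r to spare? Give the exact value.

v_R_max = 2 m/s = 2.0000 m/s

collect terms ⇒ (5/12)·v_R² + (134/75)·v_R + (-131/25) = 0
  disc = (134/75)² − 4·(5/12)·(-131/25) = 67081/5625 ; √disc = 259/75
  v_R = (−(134/75) + 259/75) / (2·(5/12)) = 2 m/s
check:
T_s = v_R/a_R = 2/(6/5) = 1.6667 s
robot in T_r: 2.0000·0.1200 = 0.2400 m
robot covers 2.0000·1.6667 − ½·1.2000·1.6667² = 1.6667 m while stopping
human over T_r+T_s: 2.0000·(0.1200+1.6667) = 3.5733 m
residual clearance needed = 0.0600+0.0250+0.0500 = 0.1350 m
sum ≈ 0.2400+1.6667+3.5733+0.1350 ≈ 5.6150 m = S ✓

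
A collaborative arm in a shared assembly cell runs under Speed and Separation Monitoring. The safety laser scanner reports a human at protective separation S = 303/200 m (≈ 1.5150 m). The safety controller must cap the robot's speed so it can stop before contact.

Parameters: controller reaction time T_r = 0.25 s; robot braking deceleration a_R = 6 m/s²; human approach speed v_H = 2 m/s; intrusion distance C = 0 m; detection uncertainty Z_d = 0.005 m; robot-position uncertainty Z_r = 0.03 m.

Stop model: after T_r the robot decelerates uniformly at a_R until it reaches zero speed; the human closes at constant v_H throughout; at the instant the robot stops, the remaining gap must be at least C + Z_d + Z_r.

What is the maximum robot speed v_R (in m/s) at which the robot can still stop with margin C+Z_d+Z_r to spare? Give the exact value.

quadratic (1/12)·v² + (7/12)·v + (-49/50) = 0
  disc = (7/12)² − 4·(1/12)·(-49/50) = 2401/3600 ; √disc = 49/60
  v_R = (−(7/12) + 49/60) / (2·(1/12)) = 7/5 m/s
check:
T_s = v_R/a_R = (7/5)/6 = 0.2333 s
reaction-phase robot travel = 1.4000·0.2500 = 0.3500 m
braking distance = 1.4000²/(2·6.0000) = 0.1633 m
human over T_r+T_s: 2.0000·(0.2500+0.2333) = 0.9667 m
margins: 0.0000+0.0050+0.0300 = 0.0350 m
sum ≈ 0.3500+0.1633+0.9667+0.0350 ≈ 1.5150 m = S ✓

v_R_max = 7/5 m/s = 1.4000 m/s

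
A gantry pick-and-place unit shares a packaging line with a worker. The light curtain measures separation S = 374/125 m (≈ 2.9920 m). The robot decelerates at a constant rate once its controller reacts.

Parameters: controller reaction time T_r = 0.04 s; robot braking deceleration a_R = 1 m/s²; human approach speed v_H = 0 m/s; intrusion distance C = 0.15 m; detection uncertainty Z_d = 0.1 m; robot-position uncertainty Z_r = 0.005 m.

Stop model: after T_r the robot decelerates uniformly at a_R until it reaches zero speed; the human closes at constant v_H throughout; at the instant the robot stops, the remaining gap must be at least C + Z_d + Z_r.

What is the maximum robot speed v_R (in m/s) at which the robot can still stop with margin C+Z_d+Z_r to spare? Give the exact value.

collect terms ⇒ (1/2)·v_R² + (1/25)·v_R + (-2737/1000) = 0
  disc = (1/25)² − 4·(1/2)·(-2737/1000) = 13689/2500 ; √disc = 117/50
  v_R = (−(1/25) + 117/50) / (2·(1/2)) = 23/10 m/s
check:
stop time T_s = (23/10)/1 = 2.3000 s
robot covers v_R·T_r = 2.3000·0.0400 = 0.0920 m before braking
robot under decel: 2.3000²/(2·1.0000) = 2.6450 m
human over T_r+T_s: 0.0000·(0.0400+2.3000) = 0.0000 m
margins: 0.1500+0.1000+0.0050 = 0.2550 m
sum ≈ 0.0920+2.6450+0.0000+0.2550 ≈ 2.9920 m = S ✓

v_R_max = 23/10 m/s = 2.3000 m/s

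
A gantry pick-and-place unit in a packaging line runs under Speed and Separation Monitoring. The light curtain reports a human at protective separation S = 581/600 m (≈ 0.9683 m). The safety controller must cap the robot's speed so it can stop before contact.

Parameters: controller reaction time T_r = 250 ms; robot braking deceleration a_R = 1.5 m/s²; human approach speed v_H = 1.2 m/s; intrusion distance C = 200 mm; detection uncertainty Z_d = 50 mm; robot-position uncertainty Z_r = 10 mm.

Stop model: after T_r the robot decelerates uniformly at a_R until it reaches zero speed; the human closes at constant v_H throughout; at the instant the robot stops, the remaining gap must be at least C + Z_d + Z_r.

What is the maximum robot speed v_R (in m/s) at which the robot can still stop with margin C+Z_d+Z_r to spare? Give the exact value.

v_R_max = 7/20 m/s = 0.3500 m/s

at the boundary: (1/3)·v² + (21/20)·v + (-49/120) = 0
  disc = (21/20)² − 4·(1/3)·(-49/120) = 5929/3600 ; √disc = 77/60
  v_R = (−(21/20) + 77/60) / (2·(1/3)) = 7/20 m/s
check:
T_s = v_R/a_R = (7/20)/(3/2) = 0.2333 s
reaction-phase robot travel = 0.3500·0.2500 = 0.0875 m
braking distance = 0.3500²/(2·1.5000) = 0.0408 m
human closes 1.2000·0.4833 = 0.5800 m
residual clearance needed = 0.2000+0.0500+0.0100 = 0.2600 m
sum ≈ 0.0875+0.0408+0.5800+0.2600 ≈ 0.9683 m = S ✓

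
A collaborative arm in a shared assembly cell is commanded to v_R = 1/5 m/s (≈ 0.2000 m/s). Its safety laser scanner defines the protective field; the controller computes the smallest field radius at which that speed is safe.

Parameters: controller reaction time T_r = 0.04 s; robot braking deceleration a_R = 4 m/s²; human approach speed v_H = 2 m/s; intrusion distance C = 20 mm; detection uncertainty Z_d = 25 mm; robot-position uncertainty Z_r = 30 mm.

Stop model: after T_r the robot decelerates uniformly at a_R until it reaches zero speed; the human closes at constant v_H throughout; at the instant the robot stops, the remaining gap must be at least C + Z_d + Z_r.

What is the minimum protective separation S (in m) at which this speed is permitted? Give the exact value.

T_s = v_R/a_R = (1/5)/4 = 0.0500 s
reaction-phase robot travel = 0.2000·0.0400 = 0.0080 m
robot covers 0.2000·0.0500 − ½·4.0000·0.0500² = 0.0050 m while stopping
human closes 2.0000·0.0900 = 0.1800 m
residual clearance needed = 0.0200+0.0250+0.0300 = 0.0750 m
S_min ≈ 0.0080+0.0050+0.1800+0.0750  ⇒  S_min = 67/250 m

S_min = 67/250 m = 0.2680 m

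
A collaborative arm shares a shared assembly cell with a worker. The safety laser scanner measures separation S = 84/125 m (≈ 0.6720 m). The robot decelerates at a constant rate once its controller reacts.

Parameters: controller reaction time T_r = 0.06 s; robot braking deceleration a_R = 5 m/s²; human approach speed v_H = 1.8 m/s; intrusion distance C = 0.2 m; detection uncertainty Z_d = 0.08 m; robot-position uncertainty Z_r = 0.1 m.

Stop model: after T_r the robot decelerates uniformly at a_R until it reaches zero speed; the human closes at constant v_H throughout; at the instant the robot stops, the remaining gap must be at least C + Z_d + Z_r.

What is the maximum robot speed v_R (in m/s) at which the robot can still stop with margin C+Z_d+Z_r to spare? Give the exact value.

collect terms ⇒ (1/10)·v_R² + (21/50)·v_R + (-23/125) = 0
  disc = (21/50)² − 4·(1/10)·(-23/125) = 1/4 ; √disc = 1/2
  v_R = (−(21/50) + 1/2) / (2·(1/10)) = 2/5 m/s
check:
braking lasts T_s = (2/5)/5 = 0.0800 s
reaction-phase robot travel = 0.4000·0.0600 = 0.0240 m
robot covers 0.4000·0.0800 − ½·5.0000·0.0800² = 0.0160 m while stopping
person approaches 1.8000·(0.0600+0.0800) = 0.2520 m
C+Z_d+Z_r = 0.2000+0.0800+0.1000 = 0.3800 m
sum ≈ 0.0240+0.0160+0.2520+0.3800 ≈ 0.6720 m = S ✓

v_R_max = 2/5 m/s = 0.4000 m/s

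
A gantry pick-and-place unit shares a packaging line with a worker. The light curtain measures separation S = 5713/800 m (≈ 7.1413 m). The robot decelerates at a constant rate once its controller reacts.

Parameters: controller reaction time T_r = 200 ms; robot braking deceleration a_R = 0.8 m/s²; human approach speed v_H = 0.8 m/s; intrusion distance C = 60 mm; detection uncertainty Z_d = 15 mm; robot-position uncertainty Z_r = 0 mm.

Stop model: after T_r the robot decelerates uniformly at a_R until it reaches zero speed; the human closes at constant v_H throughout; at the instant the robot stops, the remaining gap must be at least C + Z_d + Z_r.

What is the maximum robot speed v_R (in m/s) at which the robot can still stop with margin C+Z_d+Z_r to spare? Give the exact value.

v_R_max = 5/2 m/s = 2.5000 m/s

collect terms ⇒ (5/8)·v_R² + (6/5)·v_R + (-221/32) = 0
  disc = (6/5)² − 4·(5/8)·(-221/32) = 29929/1600 ; √disc = 173/40
  v_R = (−(6/5) + 173/40) / (2·(5/8)) = 5/2 m/s
check:
braking lasts T_s = (5/2)/(4/5) = 3.1250 s
robot in T_r: 2.5000·0.2000 = 0.5000 m
robot under decel: 2.5000²/(2·0.8000) = 3.9062 m
person approaches 0.8000·(0.2000+3.1250) = 2.6600 m
residual clearance needed = 0.0600+0.0150+0.0000 = 0.0750 m
sum ≈ 0.5000+3.9062+2.6600+0.0750 ≈ 7.1413 m = S ✓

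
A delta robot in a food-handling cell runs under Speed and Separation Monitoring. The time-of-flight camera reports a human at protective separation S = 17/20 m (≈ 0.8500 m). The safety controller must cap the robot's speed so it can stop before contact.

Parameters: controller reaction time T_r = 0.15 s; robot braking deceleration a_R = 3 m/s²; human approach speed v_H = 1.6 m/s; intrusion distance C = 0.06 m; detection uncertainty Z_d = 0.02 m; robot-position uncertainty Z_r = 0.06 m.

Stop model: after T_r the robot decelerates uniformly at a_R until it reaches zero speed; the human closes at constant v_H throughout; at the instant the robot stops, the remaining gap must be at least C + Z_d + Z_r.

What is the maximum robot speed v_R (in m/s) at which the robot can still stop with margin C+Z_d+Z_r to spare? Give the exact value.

at the boundary: (1/6)·v² + (41/60)·v + (-47/100) = 0
  disc = (41/60)² − 4·(1/6)·(-47/100) = 2809/3600 ; √disc = 53/60
  v_R = (−(41/60) + 53/60) / (2·(1/6)) = 3/5 m/s
check:
stop time T_s = (3/5)/3 = 0.2000 s
robot covers v_R·T_r = 0.6000·0.1500 = 0.0900 m before braking
braking distance = 0.6000²/(2·3.0000) = 0.0600 m
human over T_r+T_s: 1.6000·(0.1500+0.2000) = 0.5600 m
margins: 0.0600+0.0200+0.0600 = 0.1400 m
sum ≈ 0.0900+0.0600+0.5600+0.1400 ≈ 0.8500 m = S ✓

v_R_max = 3/5 m/s = 0.6000 m/s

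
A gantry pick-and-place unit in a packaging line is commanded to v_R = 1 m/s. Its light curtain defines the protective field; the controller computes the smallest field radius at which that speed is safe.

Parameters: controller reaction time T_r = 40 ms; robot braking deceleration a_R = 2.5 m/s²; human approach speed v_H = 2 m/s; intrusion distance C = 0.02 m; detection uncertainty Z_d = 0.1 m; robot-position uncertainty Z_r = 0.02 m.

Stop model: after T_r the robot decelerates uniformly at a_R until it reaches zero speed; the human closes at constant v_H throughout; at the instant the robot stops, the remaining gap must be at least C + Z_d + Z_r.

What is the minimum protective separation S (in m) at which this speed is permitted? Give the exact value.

S_min = 63/50 m = 1.2600 m

T_s = v_R/a_R = 1/(5/2) = 0.4000 s
robot in T_r: 1.0000·0.0400 = 0.0400 m
braking distance = 1.0000²/(2·2.5000) = 0.2000 m
human closes 2.0000·0.4400 = 0.8800 m
C+Z_d+Z_r = 0.0200+0.1000+0.0200 = 0.1400 m
S_min ≈ 0.0400+0.2000+0.8800+0.1400  ⇒  S_min = 63/50 m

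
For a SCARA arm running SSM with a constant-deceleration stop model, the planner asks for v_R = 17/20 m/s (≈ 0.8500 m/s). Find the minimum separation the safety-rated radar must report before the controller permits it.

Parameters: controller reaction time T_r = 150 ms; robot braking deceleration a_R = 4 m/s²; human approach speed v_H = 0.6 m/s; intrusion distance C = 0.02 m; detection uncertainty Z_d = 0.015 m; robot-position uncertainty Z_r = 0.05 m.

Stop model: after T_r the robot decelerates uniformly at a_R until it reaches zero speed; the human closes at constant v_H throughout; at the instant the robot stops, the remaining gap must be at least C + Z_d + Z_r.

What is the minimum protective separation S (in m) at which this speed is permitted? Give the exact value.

S_min = 333/640 m = 0.5203 m

T_s = v_R/a_R = (17/20)/4 = 0.2125 s
reaction-phase robot travel = 0.8500·0.1500 = 0.1275 m
robot under decel: 0.8500²/(2·4.0000) = 0.0903 m
human over T_r+T_s: 0.6000·(0.1500+0.2125) = 0.2175 m
C+Z_d+Z_r = 0.0200+0.0150+0.0500 = 0.0850 m
S_min ≈ 0.1275+0.0903+0.2175+0.0850  ⇒  S_min = 333/640 m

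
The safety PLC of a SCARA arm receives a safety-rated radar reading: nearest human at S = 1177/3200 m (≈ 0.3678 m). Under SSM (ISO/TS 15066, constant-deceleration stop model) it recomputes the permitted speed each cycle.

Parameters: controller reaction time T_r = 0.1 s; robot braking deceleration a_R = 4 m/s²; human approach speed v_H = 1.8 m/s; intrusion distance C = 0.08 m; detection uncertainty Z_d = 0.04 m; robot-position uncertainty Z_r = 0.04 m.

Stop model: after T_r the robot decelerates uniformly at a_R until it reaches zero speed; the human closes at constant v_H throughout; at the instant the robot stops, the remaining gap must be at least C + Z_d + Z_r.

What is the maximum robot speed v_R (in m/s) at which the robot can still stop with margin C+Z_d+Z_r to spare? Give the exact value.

collect terms ⇒ (1/8)·v_R² + (11/20)·v_R + (-89/3200) = 0
  disc = (11/20)² − 4·(1/8)·(-89/3200) = 81/256 ; √disc = 9/16
  v_R = (−(11/20) + 9/16) / (2·(1/8)) = 1/20 m/s
check:
braking lasts T_s = (1/20)/4 = 0.0125 s
robot covers v_R·T_r = 0.0500·0.1000 = 0.0050 m before braking
robot under decel: 0.0500²/(2·4.0000) = 0.0003 m
human over T_r+T_s: 1.8000·(0.1000+0.0125) = 0.2025 m
C+Z_d+Z_r = 0.0800+0.0400+0.0400 = 0.1600 m
sum ≈ 0.0050+0.0003+0.2025+0.1600 ≈ 0.3678 m = S ✓

v_R_max = 1/20 m/s = 0.0500 m/s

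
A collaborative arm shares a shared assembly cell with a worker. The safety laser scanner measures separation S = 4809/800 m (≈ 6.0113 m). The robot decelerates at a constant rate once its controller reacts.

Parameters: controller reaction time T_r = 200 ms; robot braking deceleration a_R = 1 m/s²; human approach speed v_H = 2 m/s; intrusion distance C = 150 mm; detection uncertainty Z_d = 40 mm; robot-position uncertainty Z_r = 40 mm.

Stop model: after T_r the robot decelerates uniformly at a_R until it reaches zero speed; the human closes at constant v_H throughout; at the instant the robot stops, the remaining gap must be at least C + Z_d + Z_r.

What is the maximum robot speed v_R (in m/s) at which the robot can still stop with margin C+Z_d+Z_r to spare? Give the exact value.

v_R_max = 7/4 m/s = 1.7500 m/s

at the boundary: (1/2)·v² + (11/5)·v + (-861/160) = 0
  disc = (11/5)² − 4·(1/2)·(-861/160) = 6241/400 ; √disc = 79/20
  v_R = (−(11/5) + 79/20) / (2·(1/2)) = 7/4 m/s
check:
stop time T_s = (7/4)/1 = 1.7500 s
robot in T_r: 1.7500·0.2000 = 0.3500 m
braking distance = 1.7500²/(2·1.0000) = 1.5312 m
person approaches 2.0000·(0.2000+1.7500) = 3.9000 m
residual clearance needed = 0.1500+0.0400+0.0400 = 0.2300 m
sum ≈ 0.3500+1.5312+3.9000+0.2300 ≈ 6.0113 m = S ✓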